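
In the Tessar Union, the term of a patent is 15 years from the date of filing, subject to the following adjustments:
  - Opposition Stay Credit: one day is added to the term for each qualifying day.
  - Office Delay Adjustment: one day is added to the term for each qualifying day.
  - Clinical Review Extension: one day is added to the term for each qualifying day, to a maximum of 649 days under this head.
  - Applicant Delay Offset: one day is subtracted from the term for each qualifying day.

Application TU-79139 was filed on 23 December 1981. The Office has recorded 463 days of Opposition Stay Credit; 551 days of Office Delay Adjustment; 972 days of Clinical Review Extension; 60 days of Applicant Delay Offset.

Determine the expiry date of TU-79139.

Base term: filing date + 15 years → 23 December 1996.
Opposition Stay Credit: +463 days → 31 March 1998.
Office Delay Adjustment: +551 days → 3 October 1999.
Clinical Review Extension: 972 days claimed exceeds the 649-day cap, so +649 days → 13 July 2001.
Applicant Delay Offset: −60 days → 14 May 2001.

2001-05-14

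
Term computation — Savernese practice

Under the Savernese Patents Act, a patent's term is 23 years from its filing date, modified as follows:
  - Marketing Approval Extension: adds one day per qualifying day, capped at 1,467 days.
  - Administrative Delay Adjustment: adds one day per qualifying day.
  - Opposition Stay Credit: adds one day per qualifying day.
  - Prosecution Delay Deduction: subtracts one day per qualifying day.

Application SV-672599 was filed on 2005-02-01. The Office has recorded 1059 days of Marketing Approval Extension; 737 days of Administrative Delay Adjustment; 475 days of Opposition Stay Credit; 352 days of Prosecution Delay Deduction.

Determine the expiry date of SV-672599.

Base term: filing date + 23 years → 1 February 2028.
Marketing Approval Extension: 1059 days (within the 1467-day cap) → +1059 days → 26 December 2030.
Administrative Delay Adjustment: +737 days → 1 January 2033.
Opposition Stay Credit: +475 days → 21 April 2034.
Prosecution Delay Deduction: −352 days → 4 May 2033.

May 4, 2033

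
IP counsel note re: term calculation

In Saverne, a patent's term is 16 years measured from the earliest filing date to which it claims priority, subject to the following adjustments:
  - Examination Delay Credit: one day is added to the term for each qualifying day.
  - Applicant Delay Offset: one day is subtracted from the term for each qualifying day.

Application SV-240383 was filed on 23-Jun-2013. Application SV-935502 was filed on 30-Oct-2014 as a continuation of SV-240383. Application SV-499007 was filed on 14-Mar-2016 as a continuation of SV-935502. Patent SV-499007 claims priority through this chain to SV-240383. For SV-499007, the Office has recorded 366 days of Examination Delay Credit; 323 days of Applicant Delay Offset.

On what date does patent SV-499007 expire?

2029-08-05

Earliest priority filing: 23 June 2013.
Base term: 23 June 2013 + 16 years → 23 June 2029.
Examination Delay Credit: +366 days → 24 June 2030.
Applicant Delay Offset: −323 days → 5 August 2029.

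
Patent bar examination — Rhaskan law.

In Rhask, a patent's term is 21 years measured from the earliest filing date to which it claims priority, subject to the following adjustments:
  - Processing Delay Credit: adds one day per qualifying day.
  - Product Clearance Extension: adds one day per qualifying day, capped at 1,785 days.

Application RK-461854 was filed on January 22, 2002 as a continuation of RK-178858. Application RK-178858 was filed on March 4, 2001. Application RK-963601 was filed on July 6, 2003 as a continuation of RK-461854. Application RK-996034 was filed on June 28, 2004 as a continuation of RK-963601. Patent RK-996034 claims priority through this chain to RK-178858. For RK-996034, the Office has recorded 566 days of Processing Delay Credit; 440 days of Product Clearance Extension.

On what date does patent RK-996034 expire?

Earliest priority filing: 4 March 2001.
Base term: 4 March 2001 + 21 years → 4 March 2022.
Processing Delay Credit: +566 days → 21 September 2023.
Product Clearance Extension: 440 days (within the 1785-day cap) → +440 days → 4 December 2024.

2024-12-04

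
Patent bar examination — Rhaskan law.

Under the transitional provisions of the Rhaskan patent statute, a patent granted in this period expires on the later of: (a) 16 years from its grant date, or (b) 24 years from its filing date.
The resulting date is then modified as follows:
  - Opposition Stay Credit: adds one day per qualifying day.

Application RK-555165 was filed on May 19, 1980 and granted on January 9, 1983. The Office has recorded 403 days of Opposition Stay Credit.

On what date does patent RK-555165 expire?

(a) grant + 16 years → 9 January 1999.
(b) filing + 24 years → 19 May 2004.
Later of the two: 19 May 2004.
Opposition Stay Credit: +403 days → 26 June 2005.

2005-06-26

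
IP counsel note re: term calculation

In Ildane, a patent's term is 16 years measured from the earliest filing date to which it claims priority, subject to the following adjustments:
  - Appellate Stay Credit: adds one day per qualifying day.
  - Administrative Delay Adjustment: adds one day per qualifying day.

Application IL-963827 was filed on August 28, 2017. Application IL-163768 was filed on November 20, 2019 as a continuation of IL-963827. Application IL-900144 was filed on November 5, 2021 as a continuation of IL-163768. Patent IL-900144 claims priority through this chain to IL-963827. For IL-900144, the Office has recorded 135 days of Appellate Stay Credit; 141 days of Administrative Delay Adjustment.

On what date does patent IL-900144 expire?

Earliest priority filing: 28 August 2017.
Base term: 28 August 2017 + 16 years → 28 August 2033.
Appellate Stay Credit: +135 days → 10 January 2034.
Administrative Delay Adjustment: +141 days → 31 May 2034.

May 31, 2034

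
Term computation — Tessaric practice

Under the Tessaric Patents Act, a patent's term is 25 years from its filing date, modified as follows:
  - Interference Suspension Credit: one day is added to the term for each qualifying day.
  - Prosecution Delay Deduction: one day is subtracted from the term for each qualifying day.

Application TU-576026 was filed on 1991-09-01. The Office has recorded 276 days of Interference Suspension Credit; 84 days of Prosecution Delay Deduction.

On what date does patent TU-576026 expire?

2017-03-12

Base term: filing date + 25 years → 1 September 2016.
Interference Suspension Credit: +276 days → 4 June 2017.
Prosecution Delay Deduction: −84 days → 12 March 2017.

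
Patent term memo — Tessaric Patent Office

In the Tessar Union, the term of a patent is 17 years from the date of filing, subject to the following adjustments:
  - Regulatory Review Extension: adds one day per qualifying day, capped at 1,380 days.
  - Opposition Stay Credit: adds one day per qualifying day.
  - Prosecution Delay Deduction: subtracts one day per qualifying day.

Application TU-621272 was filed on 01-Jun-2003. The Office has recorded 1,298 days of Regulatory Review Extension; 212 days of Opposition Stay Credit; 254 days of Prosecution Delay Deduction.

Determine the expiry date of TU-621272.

2023-11-09

Base term: filing date + 17 years → 1 June 2020.
Regulatory Review Extension: 1298 days (within the 1380-day cap) → +1298 days → 21 December 2023.
Opposition Stay Credit: +212 days → 20 July 2024.
Prosecution Delay Deduction: −254 days → 9 November 2023.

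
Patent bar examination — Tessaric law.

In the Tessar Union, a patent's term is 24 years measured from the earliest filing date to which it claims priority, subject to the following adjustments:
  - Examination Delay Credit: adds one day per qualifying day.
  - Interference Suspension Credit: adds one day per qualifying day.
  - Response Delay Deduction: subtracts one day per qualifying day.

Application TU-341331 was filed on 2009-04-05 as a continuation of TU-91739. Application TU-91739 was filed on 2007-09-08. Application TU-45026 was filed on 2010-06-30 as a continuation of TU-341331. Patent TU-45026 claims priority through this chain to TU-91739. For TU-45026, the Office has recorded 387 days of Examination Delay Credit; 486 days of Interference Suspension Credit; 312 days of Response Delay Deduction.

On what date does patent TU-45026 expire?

March 22, 2033

Earliest priority filing: 8 September 2007.
Base term: 8 September 2007 + 24 years → 8 September 2031.
Examination Delay Credit: +387 days → 29 September 2032.
Interference Suspension Credit: +486 days → 28 January 2034.
Response Delay Deduction: −312 days → 22 March 2033.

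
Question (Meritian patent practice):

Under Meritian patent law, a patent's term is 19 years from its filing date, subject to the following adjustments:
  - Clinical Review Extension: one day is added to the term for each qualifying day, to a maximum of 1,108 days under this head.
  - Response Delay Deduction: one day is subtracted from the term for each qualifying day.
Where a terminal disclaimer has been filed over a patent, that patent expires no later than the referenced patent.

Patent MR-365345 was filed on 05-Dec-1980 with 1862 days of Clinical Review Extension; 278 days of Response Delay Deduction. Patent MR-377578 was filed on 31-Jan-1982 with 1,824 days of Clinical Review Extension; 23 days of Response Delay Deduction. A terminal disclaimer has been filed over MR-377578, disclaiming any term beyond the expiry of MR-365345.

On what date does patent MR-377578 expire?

2002-03-14

Natural term of MR-377578:
  Base: filing + 19 years → 31 January 2001.
  Clinical Review Extension: 1824 days claimed exceeds the 1108-day cap, so +1108 days → 13 February 2004.
  Response Delay Deduction: −23 days → 21 January 2004.
Expiry of referenced patent MR-365345:
  Base: filing + 19 years → 5 December 1999.
  Clinical Review Extension: 1862 days claimed exceeds the 1108-day cap, so +1108 days → 17 December 2002.
  Response Delay Deduction: −278 days → 14 March 2002.
Terminal disclaimer: MR-377578 expires on the earlier of 21 January 2004 and 14 March 2002.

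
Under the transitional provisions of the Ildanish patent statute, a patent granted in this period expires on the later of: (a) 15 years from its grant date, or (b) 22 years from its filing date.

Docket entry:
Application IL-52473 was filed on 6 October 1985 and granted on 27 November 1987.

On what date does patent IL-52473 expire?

2007-10-06

(a) grant + 15 years → 27 November 2002.
(b) filing + 22 years → 6 October 2007.
Later of the two: 6 October 2007.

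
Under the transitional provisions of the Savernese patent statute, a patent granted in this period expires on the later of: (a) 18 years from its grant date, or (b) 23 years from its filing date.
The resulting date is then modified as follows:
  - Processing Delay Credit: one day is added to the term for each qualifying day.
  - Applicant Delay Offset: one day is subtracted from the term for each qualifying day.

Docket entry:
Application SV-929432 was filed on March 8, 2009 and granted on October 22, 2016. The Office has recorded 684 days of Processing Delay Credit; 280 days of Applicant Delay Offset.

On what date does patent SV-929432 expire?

2035-11-30

(a) grant + 18 years → 22 October 2034.
(b) filing + 23 years → 8 March 2032.
Later of the two: 22 October 2034.
Processing Delay Credit: +684 days → 5 September 2036.
Applicant Delay Offset: −280 days → 30 November 2035.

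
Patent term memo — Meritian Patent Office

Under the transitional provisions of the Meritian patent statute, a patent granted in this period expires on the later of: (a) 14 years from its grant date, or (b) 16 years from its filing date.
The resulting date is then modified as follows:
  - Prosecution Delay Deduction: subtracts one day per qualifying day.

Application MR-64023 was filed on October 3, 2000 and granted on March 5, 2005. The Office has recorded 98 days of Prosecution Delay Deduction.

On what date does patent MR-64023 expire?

2018-11-27

(a) grant + 14 years → 5 March 2019.
(b) filing + 16 years → 3 October 2016.
Later of the two: 5 March 2019.
Prosecution Delay Deduction: −98 days → 27 November 2018.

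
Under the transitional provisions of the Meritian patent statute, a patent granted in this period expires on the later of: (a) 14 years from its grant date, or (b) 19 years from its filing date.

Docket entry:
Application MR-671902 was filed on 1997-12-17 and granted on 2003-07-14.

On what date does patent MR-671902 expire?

(a) grant + 14 years → 14 July 2017.
(b) filing + 19 years → 17 December 2016.
Later of the two: 14 July 2017.

2017-07-14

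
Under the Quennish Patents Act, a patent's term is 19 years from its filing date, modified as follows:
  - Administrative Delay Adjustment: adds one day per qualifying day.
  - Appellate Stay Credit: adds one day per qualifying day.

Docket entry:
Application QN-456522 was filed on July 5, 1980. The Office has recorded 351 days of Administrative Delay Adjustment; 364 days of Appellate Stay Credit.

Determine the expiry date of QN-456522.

Base term: filing date + 19 years → 5 July 1999.
Administrative Delay Adjustment: +351 days → 20 June 2000.
Appellate Stay Credit: +364 days → 19 June 2001.

June 19, 2001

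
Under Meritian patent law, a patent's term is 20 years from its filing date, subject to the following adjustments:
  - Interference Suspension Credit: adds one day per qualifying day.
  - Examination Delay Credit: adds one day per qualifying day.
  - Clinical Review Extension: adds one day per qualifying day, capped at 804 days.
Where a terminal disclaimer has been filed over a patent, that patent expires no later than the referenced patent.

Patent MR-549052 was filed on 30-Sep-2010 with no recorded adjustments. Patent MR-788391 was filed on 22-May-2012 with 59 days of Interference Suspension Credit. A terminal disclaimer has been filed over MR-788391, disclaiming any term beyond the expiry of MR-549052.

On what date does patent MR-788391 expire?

September 30, 2030

Natural term of MR-788391:
  Base: filing + 20 years → 22 May 2032.
  Interference Suspension Credit: +59 days → 20 July 2032.
Expiry of referenced patent MR-549052:
  Base: filing + 20 years → 30 September 2030.
Terminal disclaimer: MR-788391 expires on the earlier of 20 July 2032 and 30 September 2030.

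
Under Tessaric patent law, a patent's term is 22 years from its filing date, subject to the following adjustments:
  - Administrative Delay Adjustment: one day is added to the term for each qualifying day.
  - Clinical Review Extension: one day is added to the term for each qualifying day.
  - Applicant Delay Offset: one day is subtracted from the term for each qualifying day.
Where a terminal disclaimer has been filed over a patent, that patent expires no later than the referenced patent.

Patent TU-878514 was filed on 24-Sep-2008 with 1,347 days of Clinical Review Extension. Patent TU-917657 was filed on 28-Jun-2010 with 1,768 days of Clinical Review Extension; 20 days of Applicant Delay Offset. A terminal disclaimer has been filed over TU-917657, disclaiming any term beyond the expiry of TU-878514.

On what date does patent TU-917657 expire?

Natural term of TU-917657:
  Base: filing + 22 years → 28 June 2032.
  Clinical Review Extension: +1768 days → 1 May 2037.
  Applicant Delay Offset: −20 days → 11 April 2037.
Expiry of referenced patent TU-878514:
  Base: filing + 22 years → 24 September 2030.
  Clinical Review Extension: +1347 days → 2 June 2034.
Terminal disclaimer: TU-917657 expires on the earlier of 11 April 2037 and 2 June 2034.

2034-06-02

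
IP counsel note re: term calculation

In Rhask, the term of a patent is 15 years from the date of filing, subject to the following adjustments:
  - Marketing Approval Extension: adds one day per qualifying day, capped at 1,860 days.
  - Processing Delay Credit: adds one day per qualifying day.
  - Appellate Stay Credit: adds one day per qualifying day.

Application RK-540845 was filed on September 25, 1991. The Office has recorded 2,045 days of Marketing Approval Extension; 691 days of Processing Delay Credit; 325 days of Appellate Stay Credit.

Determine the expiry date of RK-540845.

Base term: filing date + 15 years → 25 September 2006.
Marketing Approval Extension: 2045 days claimed exceeds the 1860-day cap, so +1860 days → 29 October 2011.
Processing Delay Credit: +691 days → 19 September 2013.
Appellate Stay Credit: +325 days → 10 August 2014.

2014-08-10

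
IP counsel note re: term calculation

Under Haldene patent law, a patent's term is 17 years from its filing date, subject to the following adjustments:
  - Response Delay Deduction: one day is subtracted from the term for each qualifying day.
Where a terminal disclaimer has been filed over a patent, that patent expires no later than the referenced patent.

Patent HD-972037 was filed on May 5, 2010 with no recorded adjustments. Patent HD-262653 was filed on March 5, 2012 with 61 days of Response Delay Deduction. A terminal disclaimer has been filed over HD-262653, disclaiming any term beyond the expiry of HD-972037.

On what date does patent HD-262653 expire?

Natural term of HD-262653:
  Base: filing + 17 years → 5 March 2029.
  Response Delay Deduction: −61 days → 3 January 2029.
Expiry of referenced patent HD-972037:
  Base: filing + 17 years → 5 May 2027.
Terminal disclaimer: HD-262653 expires on the earlier of 3 January 2029 and 5 May 2027.

2027-05-05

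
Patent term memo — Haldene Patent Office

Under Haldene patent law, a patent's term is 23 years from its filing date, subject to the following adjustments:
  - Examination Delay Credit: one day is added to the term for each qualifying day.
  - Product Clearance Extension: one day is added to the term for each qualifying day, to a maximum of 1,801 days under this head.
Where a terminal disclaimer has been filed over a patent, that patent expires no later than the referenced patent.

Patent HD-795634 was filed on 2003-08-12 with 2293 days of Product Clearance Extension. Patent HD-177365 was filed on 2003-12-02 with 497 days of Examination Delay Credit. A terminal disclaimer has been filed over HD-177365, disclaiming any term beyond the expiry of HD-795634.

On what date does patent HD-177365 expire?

2028-04-12

Natural term of HD-177365:
  Base: filing + 23 years → 2 December 2026.
  Examination Delay Credit: +497 days → 12 April 2028.
Expiry of referenced patent HD-795634:
  Base: filing + 23 years → 12 August 2026.
  Product Clearance Extension: 2293 days claimed exceeds the 1801-day cap, so +1801 days → 18 July 2031.
Terminal disclaimer: HD-177365 expires on the earlier of 12 April 2028 and 18 July 2031.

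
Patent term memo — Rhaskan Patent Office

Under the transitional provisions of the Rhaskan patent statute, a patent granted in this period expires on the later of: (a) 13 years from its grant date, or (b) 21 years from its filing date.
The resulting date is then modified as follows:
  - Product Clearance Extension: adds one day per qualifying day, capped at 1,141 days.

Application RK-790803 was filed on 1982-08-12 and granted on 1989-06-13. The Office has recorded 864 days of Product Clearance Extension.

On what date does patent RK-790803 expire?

2005-12-23

(a) grant + 13 years → 13 June 2002.
(b) filing + 21 years → 12 August 2003.
Later of the two: 12 August 2003.
Product Clearance Extension: 864 days (within the 1141-day cap) → +864 days → 23 December 2005.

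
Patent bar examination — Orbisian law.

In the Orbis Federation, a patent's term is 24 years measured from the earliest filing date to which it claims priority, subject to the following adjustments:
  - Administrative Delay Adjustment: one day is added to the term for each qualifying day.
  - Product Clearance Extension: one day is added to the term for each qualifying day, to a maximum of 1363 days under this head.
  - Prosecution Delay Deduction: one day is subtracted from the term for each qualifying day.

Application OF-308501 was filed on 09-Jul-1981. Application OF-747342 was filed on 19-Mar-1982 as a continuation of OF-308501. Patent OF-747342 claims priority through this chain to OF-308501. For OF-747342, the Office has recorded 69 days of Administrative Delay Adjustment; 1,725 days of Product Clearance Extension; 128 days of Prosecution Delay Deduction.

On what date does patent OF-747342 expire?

2009-02-02

Earliest priority filing: 9 July 1981.
Base term: 9 July 1981 + 24 years → 9 July 2005.
Administrative Delay Adjustment: +69 days → 16 September 2005.
Product Clearance Extension: 1725 days claimed exceeds the 1363-day cap, so +1363 days → 10 June 2009.
Prosecution Delay Deduction: −128 days → 2 February 2009.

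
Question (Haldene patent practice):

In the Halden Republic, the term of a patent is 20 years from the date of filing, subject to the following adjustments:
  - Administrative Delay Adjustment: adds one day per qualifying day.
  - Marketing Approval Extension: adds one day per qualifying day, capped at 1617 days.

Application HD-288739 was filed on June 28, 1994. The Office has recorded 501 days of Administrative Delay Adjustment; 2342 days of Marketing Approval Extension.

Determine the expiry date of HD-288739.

Base term: filing date + 20 years → 28 June 2014.
Administrative Delay Adjustment: +501 days → 11 November 2015.
Marketing Approval Extension: 2342 days claimed exceeds the 1617-day cap, so +1617 days → 15 April 2020.

2020-04-15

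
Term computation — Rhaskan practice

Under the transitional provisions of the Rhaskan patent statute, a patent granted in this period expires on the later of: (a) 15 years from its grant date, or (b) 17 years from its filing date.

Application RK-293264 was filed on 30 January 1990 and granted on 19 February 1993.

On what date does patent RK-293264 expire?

(a) grant + 15 years → 19 February 2008.
(b) filing + 17 years → 30 January 2007.
Later of the two: 19 February 2008.

February 19, 2008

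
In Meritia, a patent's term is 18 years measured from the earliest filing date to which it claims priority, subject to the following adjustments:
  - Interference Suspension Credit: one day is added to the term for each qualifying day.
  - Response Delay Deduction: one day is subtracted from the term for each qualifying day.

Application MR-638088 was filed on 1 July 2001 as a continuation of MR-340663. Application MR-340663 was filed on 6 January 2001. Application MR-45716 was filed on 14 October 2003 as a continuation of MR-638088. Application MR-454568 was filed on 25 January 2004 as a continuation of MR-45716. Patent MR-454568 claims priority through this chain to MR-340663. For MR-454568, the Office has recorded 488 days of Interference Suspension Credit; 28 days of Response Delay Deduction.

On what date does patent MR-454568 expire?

Earliest priority filing: 6 January 2001.
Base term: 6 January 2001 + 18 years → 6 January 2019.
Interference Suspension Credit: +488 days → 8 May 2020.
Response Delay Deduction: −28 days → 10 April 2020.

2020-04-10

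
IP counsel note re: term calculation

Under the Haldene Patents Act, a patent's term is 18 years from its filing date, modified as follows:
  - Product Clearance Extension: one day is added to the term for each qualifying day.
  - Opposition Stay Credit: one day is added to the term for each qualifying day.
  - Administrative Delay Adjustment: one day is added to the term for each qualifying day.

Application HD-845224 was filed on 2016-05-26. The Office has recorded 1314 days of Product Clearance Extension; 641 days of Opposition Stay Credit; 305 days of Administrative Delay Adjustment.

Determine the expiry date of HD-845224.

Base term: filing date + 18 years → 26 May 2034.
Product Clearance Extension: +1314 days → 30 December 2037.
Opposition Stay Credit: +641 days → 2 October 2039.
Administrative Delay Adjustment: +305 days → 2 August 2040.

2040-08-02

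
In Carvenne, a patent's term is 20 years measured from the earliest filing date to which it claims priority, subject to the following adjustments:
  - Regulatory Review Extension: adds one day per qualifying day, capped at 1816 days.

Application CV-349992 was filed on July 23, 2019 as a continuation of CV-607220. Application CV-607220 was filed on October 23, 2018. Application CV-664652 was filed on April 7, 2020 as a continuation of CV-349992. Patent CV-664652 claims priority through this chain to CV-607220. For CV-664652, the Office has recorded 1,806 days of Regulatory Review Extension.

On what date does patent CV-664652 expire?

Earliest priority filing: 23 October 2018.
Base term: 23 October 2018 + 20 years → 23 October 2038.
Regulatory Review Extension: 1806 days (within the 1816-day cap) → +1806 days → 3 October 2043.

October 3, 2043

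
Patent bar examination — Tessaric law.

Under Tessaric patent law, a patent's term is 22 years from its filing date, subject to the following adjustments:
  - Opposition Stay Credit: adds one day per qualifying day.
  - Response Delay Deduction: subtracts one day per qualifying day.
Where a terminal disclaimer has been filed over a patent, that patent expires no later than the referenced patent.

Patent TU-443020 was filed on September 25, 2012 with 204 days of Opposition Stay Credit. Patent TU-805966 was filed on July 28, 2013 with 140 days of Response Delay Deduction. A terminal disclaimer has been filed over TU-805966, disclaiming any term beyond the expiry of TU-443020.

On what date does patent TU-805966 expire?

2035-03-10

Natural term of TU-805966:
  Base: filing + 22 years → 28 July 2035.
  Response Delay Deduction: −140 days → 10 March 2035.
Expiry of referenced patent TU-443020:
  Base: filing + 22 years → 25 September 2034.
  Opposition Stay Credit: +204 days → 17 April 2035.
Terminal disclaimer: TU-805966 expires on the earlier of 10 March 2035 and 17 April 2035.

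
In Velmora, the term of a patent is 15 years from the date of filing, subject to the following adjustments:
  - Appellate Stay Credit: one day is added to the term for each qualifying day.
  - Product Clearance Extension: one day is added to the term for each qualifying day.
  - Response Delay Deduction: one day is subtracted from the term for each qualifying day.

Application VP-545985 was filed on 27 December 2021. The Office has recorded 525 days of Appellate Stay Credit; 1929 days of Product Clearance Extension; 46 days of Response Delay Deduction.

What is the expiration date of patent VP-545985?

Base term: filing date + 15 years → 27 December 2036.
Appellate Stay Credit: +525 days → 5 June 2038.
Product Clearance Extension: +1929 days → 16 September 2043.
Response Delay Deduction: −46 days → 1 August 2043.

August 1, 2043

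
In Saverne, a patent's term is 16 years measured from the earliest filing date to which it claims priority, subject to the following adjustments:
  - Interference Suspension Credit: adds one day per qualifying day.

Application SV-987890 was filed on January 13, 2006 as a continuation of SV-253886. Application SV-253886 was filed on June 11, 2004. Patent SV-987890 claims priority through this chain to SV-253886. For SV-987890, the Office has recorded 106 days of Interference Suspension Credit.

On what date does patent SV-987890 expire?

2020-09-25

Earliest priority filing: 11 June 2004.
Base term: 11 June 2004 + 16 years → 11 June 2020.
Interference Suspension Credit: +106 days → 25 September 2020.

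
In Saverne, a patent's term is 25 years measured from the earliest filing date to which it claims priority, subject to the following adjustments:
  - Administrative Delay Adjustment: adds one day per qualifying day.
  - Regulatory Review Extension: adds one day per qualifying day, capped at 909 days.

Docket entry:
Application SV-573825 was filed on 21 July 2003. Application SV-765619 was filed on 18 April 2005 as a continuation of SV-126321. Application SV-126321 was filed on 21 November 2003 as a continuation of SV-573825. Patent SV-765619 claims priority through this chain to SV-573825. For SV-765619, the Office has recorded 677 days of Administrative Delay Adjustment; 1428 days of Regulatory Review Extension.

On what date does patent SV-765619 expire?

November 23, 2032

Earliest priority filing: 21 July 2003.
Base term: 21 July 2003 + 25 years → 21 July 2028.
Administrative Delay Adjustment: +677 days → 29 May 2030.
Regulatory Review Extension: 1428 days claimed exceeds the 909-day cap, so +909 days → 23 November 2032.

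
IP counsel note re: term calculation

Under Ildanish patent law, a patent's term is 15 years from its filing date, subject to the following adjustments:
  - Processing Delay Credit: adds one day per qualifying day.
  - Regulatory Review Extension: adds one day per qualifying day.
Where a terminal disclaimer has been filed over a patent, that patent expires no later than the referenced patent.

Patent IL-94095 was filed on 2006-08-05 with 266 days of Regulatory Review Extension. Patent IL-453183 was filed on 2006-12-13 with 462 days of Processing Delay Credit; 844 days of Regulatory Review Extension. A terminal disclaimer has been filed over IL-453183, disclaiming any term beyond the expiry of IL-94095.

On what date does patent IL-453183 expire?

Natural term of IL-453183:
  Base: filing + 15 years → 13 December 2021.
  Processing Delay Credit: +462 days → 20 March 2023.
  Regulatory Review Extension: +844 days → 11 July 2025.
Expiry of referenced patent IL-94095:
  Base: filing + 15 years → 5 August 2021.
  Regulatory Review Extension: +266 days → 28 April 2022.
Terminal disclaimer: IL-453183 expires on the earlier of 11 July 2025 and 28 April 2022.

2022-04-28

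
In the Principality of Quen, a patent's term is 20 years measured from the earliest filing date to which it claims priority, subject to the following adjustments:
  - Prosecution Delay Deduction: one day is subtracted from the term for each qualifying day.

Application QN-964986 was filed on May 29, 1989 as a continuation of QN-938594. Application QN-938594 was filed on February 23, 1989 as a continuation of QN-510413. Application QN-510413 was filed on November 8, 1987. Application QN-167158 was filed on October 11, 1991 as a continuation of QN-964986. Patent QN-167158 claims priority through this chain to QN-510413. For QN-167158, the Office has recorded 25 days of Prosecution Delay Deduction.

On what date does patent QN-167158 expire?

Earliest priority filing: 8 November 1987.
Base term: 8 November 1987 + 20 years → 8 November 2007.
Prosecution Delay Deduction: −25 days → 14 October 2007.

2007-10-14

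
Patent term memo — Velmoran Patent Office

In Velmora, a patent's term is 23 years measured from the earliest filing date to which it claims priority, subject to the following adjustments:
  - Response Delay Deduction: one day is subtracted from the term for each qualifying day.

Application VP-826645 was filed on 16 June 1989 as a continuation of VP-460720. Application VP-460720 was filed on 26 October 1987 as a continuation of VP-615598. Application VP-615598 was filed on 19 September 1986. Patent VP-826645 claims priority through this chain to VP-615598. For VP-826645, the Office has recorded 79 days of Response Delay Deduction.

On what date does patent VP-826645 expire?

2009-07-02

Earliest priority filing: 19 September 1986.
Base term: 19 September 1986 + 23 years → 19 September 2009.
Response Delay Deduction: −79 days → 2 July 2009.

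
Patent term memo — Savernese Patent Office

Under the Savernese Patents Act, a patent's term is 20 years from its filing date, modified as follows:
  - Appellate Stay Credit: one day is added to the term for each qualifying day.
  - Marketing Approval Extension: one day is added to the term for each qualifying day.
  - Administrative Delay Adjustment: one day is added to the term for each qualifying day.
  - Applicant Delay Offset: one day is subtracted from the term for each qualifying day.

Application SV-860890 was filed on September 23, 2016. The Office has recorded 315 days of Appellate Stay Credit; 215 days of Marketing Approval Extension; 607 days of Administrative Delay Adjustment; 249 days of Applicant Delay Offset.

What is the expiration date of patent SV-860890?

2039-02-28

Base term: filing date + 20 years → 23 September 2036.
Appellate Stay Credit: +315 days → 4 August 2037.
Marketing Approval Extension: +215 days → 7 March 2038.
Administrative Delay Adjustment: +607 days → 4 November 2039.
Applicant Delay Offset: −249 days → 28 February 2039.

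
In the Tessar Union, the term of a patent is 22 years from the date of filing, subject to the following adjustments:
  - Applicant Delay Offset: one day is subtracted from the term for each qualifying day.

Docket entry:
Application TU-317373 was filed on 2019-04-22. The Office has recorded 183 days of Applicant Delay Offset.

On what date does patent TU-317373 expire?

Base term: filing date + 22 years → 22 April 2041.
Applicant Delay Offset: −183 days → 21 October 2040.

2040-10-21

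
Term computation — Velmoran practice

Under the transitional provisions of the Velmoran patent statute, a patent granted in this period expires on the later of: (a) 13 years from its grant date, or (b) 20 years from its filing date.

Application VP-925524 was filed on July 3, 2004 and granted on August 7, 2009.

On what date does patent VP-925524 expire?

(a) grant + 13 years → 7 August 2022.
(b) filing + 20 years → 3 July 2024.
Later of the two: 3 July 2024.

July 3, 2024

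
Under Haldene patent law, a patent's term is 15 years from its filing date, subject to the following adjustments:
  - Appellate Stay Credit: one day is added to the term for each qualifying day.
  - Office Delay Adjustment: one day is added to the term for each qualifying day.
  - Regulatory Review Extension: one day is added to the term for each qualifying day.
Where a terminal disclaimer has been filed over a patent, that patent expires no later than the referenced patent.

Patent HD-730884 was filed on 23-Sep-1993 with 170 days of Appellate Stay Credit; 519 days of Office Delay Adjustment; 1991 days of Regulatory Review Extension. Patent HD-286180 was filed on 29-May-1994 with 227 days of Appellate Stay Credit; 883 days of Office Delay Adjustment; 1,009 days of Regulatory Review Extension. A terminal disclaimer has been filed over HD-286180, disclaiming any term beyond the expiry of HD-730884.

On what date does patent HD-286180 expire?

2015-03-18

Natural term of HD-286180:
  Base: filing + 15 years → 29 May 2009.
  Appellate Stay Credit: +227 days → 11 January 2010.
  Office Delay Adjustment: +883 days → 12 June 2012.
  Regulatory Review Extension: +1009 days → 18 March 2015.
Expiry of referenced patent HD-730884:
  Base: filing + 15 years → 23 September 2008.
  Appellate Stay Credit: +170 days → 12 March 2009.
  Office Delay Adjustment: +519 days → 13 August 2010.
  Regulatory Review Extension: +1991 days → 25 January 2016.
Terminal disclaimer: HD-286180 expires on the earlier of 18 March 2015 and 25 January 2016.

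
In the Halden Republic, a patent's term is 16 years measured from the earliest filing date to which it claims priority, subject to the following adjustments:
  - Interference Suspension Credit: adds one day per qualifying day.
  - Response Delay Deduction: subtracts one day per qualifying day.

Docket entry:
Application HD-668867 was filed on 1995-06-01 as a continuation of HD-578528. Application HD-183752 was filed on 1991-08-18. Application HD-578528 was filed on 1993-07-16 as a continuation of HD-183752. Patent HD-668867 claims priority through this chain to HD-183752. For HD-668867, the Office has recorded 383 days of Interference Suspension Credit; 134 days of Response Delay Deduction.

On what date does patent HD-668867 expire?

2008-04-23

Earliest priority filing: 18 August 1991.
Base term: 18 August 1991 + 16 years → 18 August 2007.
Interference Suspension Credit: +383 days → 4 September 2008.
Response Delay Deduction: −134 days → 23 April 2008.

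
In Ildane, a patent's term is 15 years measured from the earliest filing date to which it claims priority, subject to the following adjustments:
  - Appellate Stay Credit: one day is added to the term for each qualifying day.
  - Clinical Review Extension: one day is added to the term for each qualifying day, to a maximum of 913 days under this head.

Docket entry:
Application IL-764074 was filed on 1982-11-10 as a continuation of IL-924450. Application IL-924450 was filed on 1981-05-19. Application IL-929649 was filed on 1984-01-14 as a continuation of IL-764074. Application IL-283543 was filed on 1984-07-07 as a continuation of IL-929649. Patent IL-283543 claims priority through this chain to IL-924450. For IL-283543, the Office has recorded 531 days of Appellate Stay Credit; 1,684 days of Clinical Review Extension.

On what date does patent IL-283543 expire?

2000-05-02

Earliest priority filing: 19 May 1981.
Base term: 19 May 1981 + 15 years → 19 May 1996.
Appellate Stay Credit: +531 days → 1 November 1997.
Clinical Review Extension: 1684 days claimed exceeds the 913-day cap, so +913 days → 2 May 2000.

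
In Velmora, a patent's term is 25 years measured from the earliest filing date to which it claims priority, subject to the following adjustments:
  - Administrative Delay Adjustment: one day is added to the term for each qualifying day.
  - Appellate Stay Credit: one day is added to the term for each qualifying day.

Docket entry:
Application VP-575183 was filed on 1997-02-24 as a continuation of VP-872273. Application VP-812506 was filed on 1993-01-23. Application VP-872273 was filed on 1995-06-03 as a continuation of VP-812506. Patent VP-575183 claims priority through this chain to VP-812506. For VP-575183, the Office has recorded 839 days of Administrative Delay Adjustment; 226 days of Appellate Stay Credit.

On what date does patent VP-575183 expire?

December 23, 2020

Earliest priority filing: 23 January 1993.
Base term: 23 January 1993 + 25 years → 23 January 2018.
Administrative Delay Adjustment: +839 days → 11 May 2020.
Appellate Stay Credit: +226 days → 23 December 2020.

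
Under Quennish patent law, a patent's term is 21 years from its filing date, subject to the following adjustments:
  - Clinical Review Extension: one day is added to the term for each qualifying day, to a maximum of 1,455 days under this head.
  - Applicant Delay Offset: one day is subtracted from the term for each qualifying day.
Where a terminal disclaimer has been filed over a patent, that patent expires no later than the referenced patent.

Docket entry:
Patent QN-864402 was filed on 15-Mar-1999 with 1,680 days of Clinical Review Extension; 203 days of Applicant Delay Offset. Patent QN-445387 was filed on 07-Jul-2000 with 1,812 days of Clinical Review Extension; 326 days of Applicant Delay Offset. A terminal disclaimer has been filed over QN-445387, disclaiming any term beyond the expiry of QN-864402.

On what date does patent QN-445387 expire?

Natural term of QN-445387:
  Base: filing + 21 years → 7 July 2021.
  Clinical Review Extension: 1812 days claimed exceeds the 1455-day cap, so +1455 days → 1 July 2025.
  Applicant Delay Offset: −326 days → 9 August 2024.
Expiry of referenced patent QN-864402:
  Base: filing + 21 years → 15 March 2020.
  Clinical Review Extension: 1680 days claimed exceeds the 1455-day cap, so +1455 days → 9 March 2024.
  Applicant Delay Offset: −203 days → 19 August 2023.
Terminal disclaimer: QN-445387 expires on the earlier of 9 August 2024 and 19 August 2023.

August 19, 2023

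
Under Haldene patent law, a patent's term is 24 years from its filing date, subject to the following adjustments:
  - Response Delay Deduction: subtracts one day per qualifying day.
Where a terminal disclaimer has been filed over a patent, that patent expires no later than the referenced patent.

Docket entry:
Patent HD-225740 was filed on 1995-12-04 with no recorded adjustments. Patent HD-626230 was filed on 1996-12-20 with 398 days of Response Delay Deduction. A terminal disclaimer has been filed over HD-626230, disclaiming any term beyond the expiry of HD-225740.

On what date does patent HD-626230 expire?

2019-11-18

Natural term of HD-626230:
  Base: filing + 24 years → 20 December 2020.
  Response Delay Deduction: −398 days → 18 November 2019.
Expiry of referenced patent HD-225740:
  Base: filing + 24 years → 4 December 2019.
Terminal disclaimer: HD-626230 expires on the earlier of 18 November 2019 and 4 December 2019.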